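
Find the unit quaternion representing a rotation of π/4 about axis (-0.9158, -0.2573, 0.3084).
0.9239 - 0.3505i - 0.0985j + 0.118k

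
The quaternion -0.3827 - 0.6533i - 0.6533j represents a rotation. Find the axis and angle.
axis = (-√2/2, -√2/2, 0), θ = 5π/4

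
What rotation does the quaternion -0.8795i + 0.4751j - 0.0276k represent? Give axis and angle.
axis = (-0.8795, 0.4751, -0.0276), θ = π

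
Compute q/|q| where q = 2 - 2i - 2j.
0.5774 - 0.5774i - 0.5774j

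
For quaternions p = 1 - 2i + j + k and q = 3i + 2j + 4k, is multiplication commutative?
No: pq = 5i + 13j - 3k ≠ i - 9j + 11k = qp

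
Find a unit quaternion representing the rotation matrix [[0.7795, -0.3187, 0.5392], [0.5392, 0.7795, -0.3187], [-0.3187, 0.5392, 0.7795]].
0.9136 + 0.2348i + 0.2348j + 0.2348k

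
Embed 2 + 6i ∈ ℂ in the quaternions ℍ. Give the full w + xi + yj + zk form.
2 + 6i + 0j + 0k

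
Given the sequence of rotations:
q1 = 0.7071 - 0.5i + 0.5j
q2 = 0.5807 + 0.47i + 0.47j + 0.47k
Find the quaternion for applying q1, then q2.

q2 · q1 = 0.4106 - 0.193i + 0.3877j + 0.8023k
0.4106 - 0.193i + 0.3877j + 0.8023k


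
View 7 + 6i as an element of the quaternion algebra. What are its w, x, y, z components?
7 + 6i + 0j + 0k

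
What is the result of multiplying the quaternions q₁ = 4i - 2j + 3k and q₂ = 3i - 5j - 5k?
-7 + 25i + 29j - 14k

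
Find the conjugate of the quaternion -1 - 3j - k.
-1 + 3j + k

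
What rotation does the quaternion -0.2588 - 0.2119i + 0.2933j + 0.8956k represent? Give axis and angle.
axis = (-0.2194, 0.3036, 0.9272), θ = 7π/6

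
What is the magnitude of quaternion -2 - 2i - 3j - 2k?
√21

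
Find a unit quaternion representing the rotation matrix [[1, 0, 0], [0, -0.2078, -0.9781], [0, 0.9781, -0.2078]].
0.6294 + 0.7771i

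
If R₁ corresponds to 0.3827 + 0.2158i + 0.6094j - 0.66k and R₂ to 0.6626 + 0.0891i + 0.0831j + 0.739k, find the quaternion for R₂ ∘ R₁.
0.6714 - 0.3281i + 0.6539j - 0.1181k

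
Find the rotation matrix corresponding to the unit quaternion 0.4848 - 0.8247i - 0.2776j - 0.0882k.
[[0.8303, 0.5434, -0.1237], [0.3724, -0.3758, 0.8486], [0.4146, -0.7507, -0.5144]]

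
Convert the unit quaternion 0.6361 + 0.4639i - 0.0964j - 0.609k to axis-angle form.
axis = (0.6012, -0.1249, -0.7893), θ = 101°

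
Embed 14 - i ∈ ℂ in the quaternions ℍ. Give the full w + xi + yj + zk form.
14 - i + 0j + 0k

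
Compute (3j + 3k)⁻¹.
-0.1667j - 0.1667k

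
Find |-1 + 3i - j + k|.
√12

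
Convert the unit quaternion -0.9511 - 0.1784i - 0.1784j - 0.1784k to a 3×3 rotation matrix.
[[0.8727, -0.2757, 0.403], [0.403, 0.8727, -0.2757], [-0.2757, 0.403, 0.8727]]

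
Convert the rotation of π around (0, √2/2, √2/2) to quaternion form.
0.7071j + 0.7071k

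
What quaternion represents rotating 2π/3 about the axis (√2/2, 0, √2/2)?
0.5 + 0.6124i + 0.6124k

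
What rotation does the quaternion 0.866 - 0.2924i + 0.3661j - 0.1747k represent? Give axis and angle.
axis = (-0.5847, 0.7321, -0.3494), θ = π/3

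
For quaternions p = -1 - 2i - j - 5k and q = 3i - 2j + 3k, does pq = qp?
No: pq = 19 - 16i - 7j + 4k ≠ 19 + 10i + 11j - 10k = qp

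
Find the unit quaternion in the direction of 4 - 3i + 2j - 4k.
0.5963 - 0.4472i + 0.2981j - 0.5963k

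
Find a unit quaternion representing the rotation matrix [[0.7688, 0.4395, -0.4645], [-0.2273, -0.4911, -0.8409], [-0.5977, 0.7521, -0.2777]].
0.5 + 0.7965i + 0.0666j - 0.3334k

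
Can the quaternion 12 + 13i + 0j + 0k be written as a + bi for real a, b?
Yes. The quaternion 12 + 13i has j- and k-coefficients y = z = 0, so it lies in the complex subalgebra spanned by 1 and i.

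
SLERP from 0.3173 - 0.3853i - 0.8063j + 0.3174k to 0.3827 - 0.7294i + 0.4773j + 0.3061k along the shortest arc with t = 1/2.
0.4688 - 0.7465i - 0.2203j + 0.4176k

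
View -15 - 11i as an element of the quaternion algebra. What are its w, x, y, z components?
-15 - 11i + 0j + 0k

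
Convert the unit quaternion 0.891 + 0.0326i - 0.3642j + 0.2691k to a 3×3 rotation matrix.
[[0.5899, -0.5033, -0.6315], [0.4558, 0.853, -0.2541], [0.6665, -0.1379, 0.7326]]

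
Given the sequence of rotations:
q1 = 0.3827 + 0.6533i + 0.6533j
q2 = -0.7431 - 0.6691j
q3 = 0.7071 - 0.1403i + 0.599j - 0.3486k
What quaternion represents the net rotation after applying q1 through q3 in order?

q2 · q1 = 0.1527 - 0.4855i - 0.7415j + 0.4371k
q3 · q2 · q1 = 0.6364 - 0.3614i - 0.2023j + 0.6507k
0.6364 - 0.3614i - 0.2023j + 0.6507k


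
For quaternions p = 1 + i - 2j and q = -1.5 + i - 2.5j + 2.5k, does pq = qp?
No: pq = -7.5 - 5.5i - 2j + 2k ≠ -7.5 + 4.5i + 3j + 3k = qp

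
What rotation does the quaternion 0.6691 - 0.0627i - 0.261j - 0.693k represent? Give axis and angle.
axis = (-0.0844, -0.3512, -0.9325), θ = 96°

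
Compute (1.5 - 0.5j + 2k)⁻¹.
0.2308 + 0.0769j - 0.3077k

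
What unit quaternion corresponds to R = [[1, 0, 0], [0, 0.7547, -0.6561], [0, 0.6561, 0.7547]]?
0.9367 + 0.3502i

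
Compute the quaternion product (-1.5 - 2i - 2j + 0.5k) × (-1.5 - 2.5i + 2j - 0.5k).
1.5 + 6.75i - 2.25j - 9k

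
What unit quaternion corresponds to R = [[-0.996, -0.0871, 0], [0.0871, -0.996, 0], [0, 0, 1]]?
0.0436 + 0.999k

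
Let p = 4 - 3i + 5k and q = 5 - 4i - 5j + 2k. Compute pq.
-2 - 6i - 34j + 48k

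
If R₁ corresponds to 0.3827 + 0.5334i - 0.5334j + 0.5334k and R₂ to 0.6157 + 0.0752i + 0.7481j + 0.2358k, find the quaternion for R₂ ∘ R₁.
0.4688 + 0.882i + 0.0435j - 0.0205k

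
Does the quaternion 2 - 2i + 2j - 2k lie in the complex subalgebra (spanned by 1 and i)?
No. The quaternion 2 - 2i + 2j - 2k has j-coefficient y = 2 and k-coefficient z = -2, not both zero, so it does not lie in the complex subalgebra spanned by 1 and i.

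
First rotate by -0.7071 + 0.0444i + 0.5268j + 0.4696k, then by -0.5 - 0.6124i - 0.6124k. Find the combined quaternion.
0.6683 + 0.7334i - 0.003j - 0.1244k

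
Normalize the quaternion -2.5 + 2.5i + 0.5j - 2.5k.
-0.5735 + 0.5735i + 0.1147j - 0.5735k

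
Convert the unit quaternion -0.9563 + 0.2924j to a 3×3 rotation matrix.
[[0.829, 0, -0.5592], [0, 1, 0], [0.5592, 0, 0.829]]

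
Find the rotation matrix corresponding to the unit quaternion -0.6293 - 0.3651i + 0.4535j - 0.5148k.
[[0.0586, -0.9791, -0.1949], [0.3168, 0.2034, -0.9264], [0.9467, -0.0074, 0.3221]]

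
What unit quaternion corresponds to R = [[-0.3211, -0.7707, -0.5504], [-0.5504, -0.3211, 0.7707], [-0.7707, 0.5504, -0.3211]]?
0.0958 - 0.5747i + 0.5747j + 0.5747k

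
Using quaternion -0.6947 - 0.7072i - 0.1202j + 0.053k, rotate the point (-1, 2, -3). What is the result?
(-0.754, 2.878, 2.269)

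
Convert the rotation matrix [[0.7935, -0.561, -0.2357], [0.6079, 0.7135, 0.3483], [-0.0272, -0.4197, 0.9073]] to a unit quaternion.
0.9239 - 0.2078i - 0.0564j + 0.3163k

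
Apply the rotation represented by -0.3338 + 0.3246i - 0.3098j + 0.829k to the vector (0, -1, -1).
(-1.097, 0.882, 0.133)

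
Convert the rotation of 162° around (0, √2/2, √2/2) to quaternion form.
0.1564 + 0.6984j + 0.6984k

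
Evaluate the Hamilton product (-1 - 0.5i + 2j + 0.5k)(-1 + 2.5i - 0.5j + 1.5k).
2.5 + 1.25i + 0.5j - 6.75k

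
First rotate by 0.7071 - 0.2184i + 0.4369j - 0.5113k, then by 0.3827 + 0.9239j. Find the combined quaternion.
-0.133 - 0.556i + 0.8205j + 0.0061k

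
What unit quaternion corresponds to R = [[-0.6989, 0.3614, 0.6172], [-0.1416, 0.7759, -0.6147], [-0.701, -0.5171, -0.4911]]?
0.3827 + 0.0638i + 0.8611j - 0.3286k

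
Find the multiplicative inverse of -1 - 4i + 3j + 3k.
-0.0286 + 0.1143i - 0.0857j - 0.0857k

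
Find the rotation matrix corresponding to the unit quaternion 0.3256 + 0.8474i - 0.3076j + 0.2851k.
[[0.6482, -0.707, 0.2829], [-0.3357, -0.5987, -0.7272], [0.6835, 0.3764, -0.6254]]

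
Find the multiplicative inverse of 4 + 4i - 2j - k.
0.1081 - 0.1081i + 0.0541j + 0.027k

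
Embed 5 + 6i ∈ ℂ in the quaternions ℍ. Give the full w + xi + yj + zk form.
5 + 6i + 0j + 0k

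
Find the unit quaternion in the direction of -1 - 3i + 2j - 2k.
-0.2357 - 0.7071i + 0.4714j - 0.4714k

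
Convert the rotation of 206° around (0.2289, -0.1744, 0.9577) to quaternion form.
-0.225 + 0.223i - 0.1699j + 0.9332k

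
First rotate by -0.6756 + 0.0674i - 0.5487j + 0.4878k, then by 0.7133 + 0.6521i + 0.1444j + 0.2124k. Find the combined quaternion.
-0.5502 - 0.2055i - 0.7927j - 0.1631k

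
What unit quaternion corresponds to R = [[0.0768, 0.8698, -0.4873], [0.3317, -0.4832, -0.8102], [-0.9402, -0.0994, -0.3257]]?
0.2588 + 0.6866i + 0.4375j - 0.5198k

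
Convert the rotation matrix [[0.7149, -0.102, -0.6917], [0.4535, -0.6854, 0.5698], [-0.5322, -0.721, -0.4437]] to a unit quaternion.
-0.3827 + 0.8432i + 0.1042j - 0.3629k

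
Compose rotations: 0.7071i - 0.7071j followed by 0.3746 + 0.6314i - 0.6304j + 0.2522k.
-0.8922 + 0.4432i - 0.0865j - 0.0007k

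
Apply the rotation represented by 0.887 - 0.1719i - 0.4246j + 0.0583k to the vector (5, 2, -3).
(5.568, 2.349, 1.216)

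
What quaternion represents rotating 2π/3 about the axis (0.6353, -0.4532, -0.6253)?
0.5 + 0.5502i - 0.3925j - 0.5415k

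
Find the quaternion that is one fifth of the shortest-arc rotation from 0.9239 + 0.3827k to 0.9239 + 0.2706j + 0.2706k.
0.9303 + 0.0549j + 0.3626k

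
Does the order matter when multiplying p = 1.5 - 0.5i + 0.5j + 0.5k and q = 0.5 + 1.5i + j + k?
Yes: pq = 0.5 + 2i + 3j + 0.5k ≠ 0.5 + 2i + 0.5j + 3k = qp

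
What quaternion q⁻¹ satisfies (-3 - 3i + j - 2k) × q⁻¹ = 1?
-0.1304 + 0.1304i - 0.0435j + 0.087k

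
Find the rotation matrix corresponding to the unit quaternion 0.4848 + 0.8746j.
[[-0.5299, 0, 0.848], [0, 1, 0], [-0.848, 0, -0.5299]]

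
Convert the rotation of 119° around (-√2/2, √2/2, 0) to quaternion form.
0.5075 - 0.6093i + 0.6093j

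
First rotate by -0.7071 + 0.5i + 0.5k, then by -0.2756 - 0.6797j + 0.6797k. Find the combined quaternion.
-0.145 - 0.4777i + 0.8205j - 0.2786k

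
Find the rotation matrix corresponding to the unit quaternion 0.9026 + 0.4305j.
[[0.6293, 0, 0.7771], [0, 1, 0], [-0.7771, 0, 0.6293]]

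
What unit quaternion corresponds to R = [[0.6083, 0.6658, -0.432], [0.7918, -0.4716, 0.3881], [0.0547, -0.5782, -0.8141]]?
-0.284 + 0.8506i + 0.4284j - 0.1109k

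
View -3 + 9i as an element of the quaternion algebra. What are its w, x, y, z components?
-3 + 9i + 0j + 0k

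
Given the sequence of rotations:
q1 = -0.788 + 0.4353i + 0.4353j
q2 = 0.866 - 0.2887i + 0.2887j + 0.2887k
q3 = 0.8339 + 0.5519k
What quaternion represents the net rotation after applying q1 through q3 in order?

q2 · q1 = -0.6824 + 0.4788i + 0.2751j - 0.4788k
q3 · q2 · q1 = -0.3048 + 0.2474i + 0.4937j - 0.7759k
-0.3048 + 0.2474i + 0.4937j - 0.7759k


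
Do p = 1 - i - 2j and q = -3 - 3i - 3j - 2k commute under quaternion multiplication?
No: pq = -12 + 4i + j - 5k ≠ -12 - 4i + 5j + k = qp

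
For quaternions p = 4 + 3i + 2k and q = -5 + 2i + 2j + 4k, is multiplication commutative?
No: pq = -34 - 11i + 12k ≠ -34 - 3i + 16j = qp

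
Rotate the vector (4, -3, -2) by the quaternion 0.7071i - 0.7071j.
(3, -4, 2)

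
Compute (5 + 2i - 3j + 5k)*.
5 - 2i + 3j - 5k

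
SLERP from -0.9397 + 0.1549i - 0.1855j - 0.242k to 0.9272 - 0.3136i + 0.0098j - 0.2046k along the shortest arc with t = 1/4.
-0.9601 + 0.2001i - 0.1444j - 0.1317k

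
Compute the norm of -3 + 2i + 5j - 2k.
√42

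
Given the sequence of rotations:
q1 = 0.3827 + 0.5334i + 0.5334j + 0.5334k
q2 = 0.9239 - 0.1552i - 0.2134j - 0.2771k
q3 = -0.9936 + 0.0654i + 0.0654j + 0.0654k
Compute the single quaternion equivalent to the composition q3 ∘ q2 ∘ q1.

q2 · q1 = 0.698 + 0.4674i + 0.3461j + 0.4178k
q3 · q2 · q1 = -0.7741 - 0.4141i - 0.295j - 0.3774k
-0.7741 - 0.4141i - 0.295j - 0.3774k


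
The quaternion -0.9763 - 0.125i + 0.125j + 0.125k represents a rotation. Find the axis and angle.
axis = (-√3/3, √3/3, √3/3), θ = 335°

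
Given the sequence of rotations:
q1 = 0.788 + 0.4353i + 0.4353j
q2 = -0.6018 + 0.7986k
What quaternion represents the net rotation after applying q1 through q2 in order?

q2 · q1 = -0.4742 - 0.6096i + 0.0857j + 0.6293k
-0.4742 - 0.6096i + 0.0857j + 0.6293k


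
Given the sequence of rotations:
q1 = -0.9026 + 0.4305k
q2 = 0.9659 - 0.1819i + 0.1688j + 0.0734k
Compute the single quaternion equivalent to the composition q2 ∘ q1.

q2 · q1 = -0.9034 + 0.2369i - 0.0741j + 0.3496k
-0.9034 + 0.2369i - 0.0741j + 0.3496k


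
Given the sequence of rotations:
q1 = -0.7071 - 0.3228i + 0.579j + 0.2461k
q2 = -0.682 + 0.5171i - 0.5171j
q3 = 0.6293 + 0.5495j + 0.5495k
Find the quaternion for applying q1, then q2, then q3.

q2 · q1 = 0.9486 - 0.2728i - 0.1565j - 0.0354k
q3 · q2 · q1 = 0.7024 - 0.1051i + 0.2729j + 0.6489k
0.7024 - 0.1051i + 0.2729j + 0.6489k


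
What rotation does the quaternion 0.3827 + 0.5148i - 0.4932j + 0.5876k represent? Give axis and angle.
axis = (0.5572, -0.5338, 0.636), θ = 3π/4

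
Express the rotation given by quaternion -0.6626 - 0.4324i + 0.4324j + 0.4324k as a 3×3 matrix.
[[0.2521, 0.1991, -0.947], [-0.947, 0.2521, -0.1991], [0.1991, 0.947, 0.2521]]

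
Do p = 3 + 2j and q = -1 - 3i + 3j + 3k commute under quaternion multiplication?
No: pq = -9 - 3i + 7j + 15k ≠ -9 - 15i + 7j + 3k = qp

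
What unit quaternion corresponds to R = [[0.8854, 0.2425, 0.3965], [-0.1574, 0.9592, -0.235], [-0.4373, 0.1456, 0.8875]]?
0.9659 + 0.0985i + 0.2158j - 0.1035k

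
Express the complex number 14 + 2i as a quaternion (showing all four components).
14 + 2i + 0j + 0k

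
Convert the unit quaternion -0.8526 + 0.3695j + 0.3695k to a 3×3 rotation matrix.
[[0.4539, 0.6301, -0.6301], [-0.6301, 0.7269, 0.2731], [0.6301, 0.2731, 0.7269]]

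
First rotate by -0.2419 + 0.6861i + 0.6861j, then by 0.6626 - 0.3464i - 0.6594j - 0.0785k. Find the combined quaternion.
0.5298 + 0.5923i + 0.5603j + 0.2337k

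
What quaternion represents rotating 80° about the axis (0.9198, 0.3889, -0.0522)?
0.766 + 0.5912i + 0.25j - 0.0336k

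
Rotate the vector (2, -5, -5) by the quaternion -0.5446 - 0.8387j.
(-5.381, -5, 0.207)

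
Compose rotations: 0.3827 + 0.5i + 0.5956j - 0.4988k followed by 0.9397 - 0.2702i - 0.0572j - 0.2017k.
0.4282 + 0.5151i + 0.3022j - 0.6782k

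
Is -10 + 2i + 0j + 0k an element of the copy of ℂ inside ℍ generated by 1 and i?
Yes. The quaternion -10 + 2i has j- and k-coefficients y = z = 0, so it lies in the complex subalgebra spanned by 1 and i.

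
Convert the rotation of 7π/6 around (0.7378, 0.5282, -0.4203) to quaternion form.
-0.2588 + 0.7127i + 0.5102j - 0.406k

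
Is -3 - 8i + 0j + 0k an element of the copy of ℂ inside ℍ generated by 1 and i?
Yes. The quaternion -3 - 8i has j- and k-coefficients y = z = 0, so it lies in the complex subalgebra spanned by 1 and i.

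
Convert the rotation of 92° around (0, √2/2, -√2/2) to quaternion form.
0.6947 + 0.5087j - 0.5087k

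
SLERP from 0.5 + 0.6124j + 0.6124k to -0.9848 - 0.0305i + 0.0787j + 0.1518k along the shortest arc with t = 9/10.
0.9975 + 0.0289i + 0.0045j - 0.0647k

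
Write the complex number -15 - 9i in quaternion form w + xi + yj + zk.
-15 - 9i + 0j + 0k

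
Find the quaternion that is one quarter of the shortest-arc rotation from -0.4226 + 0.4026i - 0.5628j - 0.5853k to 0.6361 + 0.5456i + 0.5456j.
-0.5579 + 0.1654i - 0.6471j - 0.4926k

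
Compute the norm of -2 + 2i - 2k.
√12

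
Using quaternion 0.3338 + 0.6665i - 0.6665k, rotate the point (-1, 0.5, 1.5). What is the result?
(-1.222, -0.611, 1.278)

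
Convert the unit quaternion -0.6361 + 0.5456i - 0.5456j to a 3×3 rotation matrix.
[[0.4046, -0.5954, 0.6941], [-0.5954, 0.4046, 0.6941], [-0.6941, -0.6941, -0.1907]]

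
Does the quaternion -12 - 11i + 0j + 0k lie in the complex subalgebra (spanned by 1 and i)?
Yes. The quaternion -12 - 11i has j- and k-coefficients y = z = 0, so it lies in the complex subalgebra spanned by 1 and i.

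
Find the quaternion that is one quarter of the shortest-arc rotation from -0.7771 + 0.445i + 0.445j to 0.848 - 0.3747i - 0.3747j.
-0.796 + 0.428i + 0.428j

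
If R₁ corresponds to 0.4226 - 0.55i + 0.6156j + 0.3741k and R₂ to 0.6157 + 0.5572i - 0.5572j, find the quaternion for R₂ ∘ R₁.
0.9097 - 0.3116i - 0.0649j + 0.2669k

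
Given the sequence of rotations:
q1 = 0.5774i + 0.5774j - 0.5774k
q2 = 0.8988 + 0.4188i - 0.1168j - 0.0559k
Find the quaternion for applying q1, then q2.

q2 · q1 = -0.2067 + 0.6187i + 0.7285j - 0.2097k
-0.2067 + 0.6187i + 0.7285j - 0.2097k


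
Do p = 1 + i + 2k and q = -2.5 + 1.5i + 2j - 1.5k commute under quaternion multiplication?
No: pq = -1 - 5i + 6.5j - 4.5k ≠ -1 + 3i - 2.5j - 8.5k = qp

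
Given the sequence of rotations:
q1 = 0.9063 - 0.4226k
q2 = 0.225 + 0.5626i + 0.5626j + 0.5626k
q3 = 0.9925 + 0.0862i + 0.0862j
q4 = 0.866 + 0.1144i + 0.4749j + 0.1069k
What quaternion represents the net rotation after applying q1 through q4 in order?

q2 · q1 = 0.4417 + 0.2721i + 0.7476j + 0.4148k
q3 · q2 · q1 = 0.3505 + 0.3439i + 0.7443j + 0.4527k
q4 · q3 · q2 · q1 = -0.1377 + 0.4733i + 0.796j + 0.3513k
-0.1377 + 0.4733i + 0.796j + 0.3513k


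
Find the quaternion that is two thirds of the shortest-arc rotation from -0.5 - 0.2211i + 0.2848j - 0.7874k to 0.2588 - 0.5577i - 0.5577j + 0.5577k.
-0.3772 + 0.3197i + 0.5118j - 0.7026k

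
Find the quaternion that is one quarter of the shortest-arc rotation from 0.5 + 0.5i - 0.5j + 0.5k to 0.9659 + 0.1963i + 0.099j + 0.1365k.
0.6779 + 0.4569i - 0.372j + 0.4397k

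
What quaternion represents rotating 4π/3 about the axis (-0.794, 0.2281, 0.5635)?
-0.5 - 0.6876i + 0.1975j + 0.488k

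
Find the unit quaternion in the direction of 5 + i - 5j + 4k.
0.6108 + 0.1222i - 0.6108j + 0.4887k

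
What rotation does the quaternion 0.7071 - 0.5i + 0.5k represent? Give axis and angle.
axis = (-√2/2, 0, √2/2), θ = π/2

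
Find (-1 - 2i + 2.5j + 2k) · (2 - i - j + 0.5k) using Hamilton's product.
-2.5 + 0.25i + 5j + 8k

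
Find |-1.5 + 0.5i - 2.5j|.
2.958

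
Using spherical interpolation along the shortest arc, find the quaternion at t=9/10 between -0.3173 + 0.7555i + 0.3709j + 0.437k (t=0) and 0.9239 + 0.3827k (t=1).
-0.9434 + 0.1096i + 0.0538j - 0.3083k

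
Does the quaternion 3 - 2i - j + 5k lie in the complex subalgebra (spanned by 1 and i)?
No. The quaternion 3 - 2i - j + 5k has j-coefficient y = -1 and k-coefficient z = 5, not both zero, so it does not lie in the complex subalgebra spanned by 1 and i.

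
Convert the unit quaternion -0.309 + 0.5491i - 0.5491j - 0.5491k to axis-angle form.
axis = (√3/3, -√3/3, -√3/3), θ = 216°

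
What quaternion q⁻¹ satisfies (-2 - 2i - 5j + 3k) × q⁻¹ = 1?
-0.0476 + 0.0476i + 0.119j - 0.0714k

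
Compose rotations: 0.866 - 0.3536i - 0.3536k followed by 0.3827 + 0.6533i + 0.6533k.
0.7934 + 0.4304i + 0.4304k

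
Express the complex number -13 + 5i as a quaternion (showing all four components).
-13 + 5i + 0j + 0k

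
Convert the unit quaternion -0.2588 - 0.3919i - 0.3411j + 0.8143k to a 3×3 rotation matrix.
[[-0.5589, 0.6888, -0.4617], [-0.1541, -0.6333, -0.7584], [-0.8148, -0.3527, 0.4601]]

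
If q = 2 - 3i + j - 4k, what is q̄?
2 + 3i - j + 4k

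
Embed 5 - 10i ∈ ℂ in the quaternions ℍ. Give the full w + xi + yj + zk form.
5 - 10i + 0j + 0k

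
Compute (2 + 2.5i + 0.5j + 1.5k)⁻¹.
0.1569 - 0.1961i - 0.0392j - 0.1176k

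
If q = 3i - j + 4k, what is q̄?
-3i + j - 4k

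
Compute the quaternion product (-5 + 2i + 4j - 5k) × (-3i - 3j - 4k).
-2 - 16i + 38j + 26k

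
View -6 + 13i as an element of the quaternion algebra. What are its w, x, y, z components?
-6 + 13i + 0j + 0k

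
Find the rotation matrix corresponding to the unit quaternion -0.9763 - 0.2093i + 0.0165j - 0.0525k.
[[0.9939, -0.1094, -0.0102], [0.0956, 0.9069, -0.4104], [0.0542, 0.4069, 0.9118]]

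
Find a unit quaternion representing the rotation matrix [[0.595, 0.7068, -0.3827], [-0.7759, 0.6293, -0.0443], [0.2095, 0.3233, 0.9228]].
0.887 + 0.1036i - 0.1669j - 0.4179k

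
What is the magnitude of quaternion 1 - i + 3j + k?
√12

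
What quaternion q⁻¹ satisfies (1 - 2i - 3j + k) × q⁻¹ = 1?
0.0667 + 0.1333i + 0.2j - 0.0667k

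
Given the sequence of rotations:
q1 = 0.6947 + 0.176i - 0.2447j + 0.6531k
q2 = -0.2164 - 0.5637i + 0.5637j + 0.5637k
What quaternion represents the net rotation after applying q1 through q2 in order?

q2 · q1 = -0.2813 + 0.0764i + 0.9119j + 0.289k
-0.2813 + 0.0764i + 0.9119j + 0.289k


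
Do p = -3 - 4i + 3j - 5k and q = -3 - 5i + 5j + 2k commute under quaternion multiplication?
No: pq = -16 + 58i + 9j + 4k ≠ -16 - 4i - 57j + 14k = qp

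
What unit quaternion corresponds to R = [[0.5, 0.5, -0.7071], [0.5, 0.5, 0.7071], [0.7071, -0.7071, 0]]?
0.7071 - 0.5i - 0.5j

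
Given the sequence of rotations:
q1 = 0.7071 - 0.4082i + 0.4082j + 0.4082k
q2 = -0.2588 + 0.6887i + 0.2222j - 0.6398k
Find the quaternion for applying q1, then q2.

q2 · q1 = 0.2686 + 0.9445i + 0.0315j - 0.1862k
0.2686 + 0.9445i + 0.0315j - 0.1862k


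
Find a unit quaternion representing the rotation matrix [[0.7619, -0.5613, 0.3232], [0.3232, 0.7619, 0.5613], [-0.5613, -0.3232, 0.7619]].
0.9063 - 0.244i + 0.244j + 0.244k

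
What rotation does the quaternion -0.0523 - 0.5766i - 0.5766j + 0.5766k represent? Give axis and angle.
axis = (-√3/3, -√3/3, √3/3), θ = 186°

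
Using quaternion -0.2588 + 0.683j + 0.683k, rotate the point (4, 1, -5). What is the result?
(-1.343, -6.012, 2.012)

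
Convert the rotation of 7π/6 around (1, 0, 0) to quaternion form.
-0.2588 + 0.9659i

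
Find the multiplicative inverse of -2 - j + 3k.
-0.1429 + 0.0714j - 0.2143k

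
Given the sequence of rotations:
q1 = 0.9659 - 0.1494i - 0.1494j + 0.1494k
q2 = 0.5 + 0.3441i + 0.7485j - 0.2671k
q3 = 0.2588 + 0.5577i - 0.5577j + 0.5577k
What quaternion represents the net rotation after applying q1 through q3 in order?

q2 · q1 = 0.6861 + 0.3296i + 0.6368j - 0.1229k
q3 · q2 · q1 = 0.4174 + 0.1813i + 0.0345j + 0.8898k
0.4174 + 0.1813i + 0.0345j + 0.8898k


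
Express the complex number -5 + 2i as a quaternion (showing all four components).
-5 + 2i + 0j + 0k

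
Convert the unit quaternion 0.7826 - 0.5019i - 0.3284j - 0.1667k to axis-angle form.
axis = (-0.8062, -0.5275, -0.2678), θ = 77°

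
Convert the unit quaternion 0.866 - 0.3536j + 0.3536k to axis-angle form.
axis = (0, -√2/2, √2/2), θ = π/3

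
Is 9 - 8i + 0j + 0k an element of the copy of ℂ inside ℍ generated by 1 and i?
Yes. The quaternion 9 - 8i has j- and k-coefficients y = z = 0, so it lies in the complex subalgebra spanned by 1 and i.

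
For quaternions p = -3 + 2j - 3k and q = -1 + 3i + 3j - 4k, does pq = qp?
No: pq = -15 - 8i - 20j + 9k ≠ -15 - 10i - 2j + 21k = qp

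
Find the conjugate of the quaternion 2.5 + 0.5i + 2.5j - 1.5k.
2.5 - 0.5i - 2.5j + 1.5k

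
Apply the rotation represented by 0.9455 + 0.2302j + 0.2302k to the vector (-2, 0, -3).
(-2.882, -1.189, -1.811)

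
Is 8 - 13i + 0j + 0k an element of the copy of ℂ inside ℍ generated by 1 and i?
Yes. The quaternion 8 - 13i has j- and k-coefficients y = z = 0, so it lies in the complex subalgebra spanned by 1 and i.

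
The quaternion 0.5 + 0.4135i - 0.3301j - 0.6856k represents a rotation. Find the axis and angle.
axis = (0.4775, -0.3812, -0.7917), θ = 2π/3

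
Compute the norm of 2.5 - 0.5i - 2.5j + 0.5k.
√13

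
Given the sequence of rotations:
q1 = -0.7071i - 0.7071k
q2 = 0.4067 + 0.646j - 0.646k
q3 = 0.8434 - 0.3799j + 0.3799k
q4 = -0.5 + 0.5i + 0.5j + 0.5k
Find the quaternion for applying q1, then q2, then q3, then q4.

q2 · q1 = -0.4568 - 0.7444i + 0.4568j + 0.1692k
q3 · q2 · q1 = -0.276 - 0.8656i + 0.276j - 0.3136k
q4 · q3 · q2 · q1 = 0.5896 - 0.552j + 0.5896k
0.5896 - 0.552j + 0.5896k


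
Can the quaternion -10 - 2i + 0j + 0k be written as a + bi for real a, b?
Yes. The quaternion -10 - 2i has j- and k-coefficients y = z = 0, so it lies in the complex subalgebra spanned by 1 and i.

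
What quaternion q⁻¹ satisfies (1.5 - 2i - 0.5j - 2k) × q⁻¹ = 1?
0.1429 + 0.1905i + 0.0476j + 0.1905k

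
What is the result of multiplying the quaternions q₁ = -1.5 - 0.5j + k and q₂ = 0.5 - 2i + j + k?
-1.25 + 1.5i - 3.75j - 2k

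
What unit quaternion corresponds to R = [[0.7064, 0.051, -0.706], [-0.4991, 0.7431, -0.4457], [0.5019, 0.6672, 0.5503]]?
0.866 + 0.3213i - 0.3487j - 0.1588k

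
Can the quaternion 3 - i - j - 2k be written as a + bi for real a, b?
No. The quaternion 3 - i - j - 2k has j-coefficient y = -1 and k-coefficient z = -2, not both zero, so it does not lie in the complex subalgebra spanned by 1 and i.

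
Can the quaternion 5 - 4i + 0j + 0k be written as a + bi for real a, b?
Yes. The quaternion 5 - 4i has j- and k-coefficients y = z = 0, so it lies in the complex subalgebra spanned by 1 and i.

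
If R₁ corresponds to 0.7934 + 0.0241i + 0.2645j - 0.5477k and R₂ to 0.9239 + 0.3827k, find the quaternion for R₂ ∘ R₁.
0.9426 - 0.079i + 0.2536j - 0.2024k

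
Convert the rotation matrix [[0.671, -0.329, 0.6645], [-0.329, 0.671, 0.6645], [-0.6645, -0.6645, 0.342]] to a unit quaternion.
0.8191 - 0.4056i + 0.4056j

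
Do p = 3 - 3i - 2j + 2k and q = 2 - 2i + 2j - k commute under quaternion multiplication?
No: pq = 6 - 14i - 5j - 9k ≠ 6 - 10i + 9j + 11k = qp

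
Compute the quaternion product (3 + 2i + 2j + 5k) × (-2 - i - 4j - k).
9 + 11i - 19j - 19k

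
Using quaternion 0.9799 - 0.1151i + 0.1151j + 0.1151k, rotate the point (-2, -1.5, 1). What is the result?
(-1.317, -1.567, 1.75)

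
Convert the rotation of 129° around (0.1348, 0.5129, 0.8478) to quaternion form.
0.4305 + 0.1217i + 0.4629j + 0.7652k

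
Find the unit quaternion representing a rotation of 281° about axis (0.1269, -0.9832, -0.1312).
-0.7716 + 0.0807i - 0.6254j - 0.0835k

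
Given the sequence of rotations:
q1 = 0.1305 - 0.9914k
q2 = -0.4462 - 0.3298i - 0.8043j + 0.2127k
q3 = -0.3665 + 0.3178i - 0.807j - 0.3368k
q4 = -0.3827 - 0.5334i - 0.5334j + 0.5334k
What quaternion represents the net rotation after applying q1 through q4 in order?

q2 · q1 = 0.1526 + 0.7543i - 0.4319j + 0.4701k
q3 · q2 · q1 = -0.4859 - 0.7528i - 0.3683j + 0.2478k
q4 · q3 · q2 · q1 = -0.5442 + 0.6116i + 0.1308j - 0.5591k
-0.5442 + 0.6116i + 0.1308j - 0.5591k


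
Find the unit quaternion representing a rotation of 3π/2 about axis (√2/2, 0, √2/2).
-0.7071 + 0.5i + 0.5k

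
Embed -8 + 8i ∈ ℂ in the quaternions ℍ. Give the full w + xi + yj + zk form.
-8 + 8i + 0j + 0k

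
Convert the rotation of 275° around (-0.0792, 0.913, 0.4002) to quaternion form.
-0.7373 - 0.0535i + 0.6168j + 0.2704k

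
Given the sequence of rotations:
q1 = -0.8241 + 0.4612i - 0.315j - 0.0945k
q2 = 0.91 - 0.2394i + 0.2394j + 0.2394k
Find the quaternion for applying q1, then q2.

q2 · q1 = -0.5415 + 0.6698i - 0.3962j - 0.3183k
-0.5415 + 0.6698i - 0.3962j - 0.3183k


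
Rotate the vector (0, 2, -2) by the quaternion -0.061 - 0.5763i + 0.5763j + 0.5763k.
(0.281, -1.845, 2.126)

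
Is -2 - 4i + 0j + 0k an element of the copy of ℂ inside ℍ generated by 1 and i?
Yes. The quaternion -2 - 4i has j- and k-coefficients y = z = 0, so it lies in the complex subalgebra spanned by 1 and i.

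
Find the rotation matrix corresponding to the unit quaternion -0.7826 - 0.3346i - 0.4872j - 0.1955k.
[[0.4488, 0.02, 0.8934], [0.632, 0.6996, -0.3332], [-0.6317, 0.7142, 0.3014]]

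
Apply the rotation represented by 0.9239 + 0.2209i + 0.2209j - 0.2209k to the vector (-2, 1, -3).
(-2.036, 2.943, -1.092)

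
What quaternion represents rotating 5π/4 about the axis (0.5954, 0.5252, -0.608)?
-0.3827 + 0.5501i + 0.4852j - 0.5617k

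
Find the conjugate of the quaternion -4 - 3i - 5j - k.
-4 + 3i + 5j + k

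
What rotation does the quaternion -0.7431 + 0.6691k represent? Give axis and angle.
axis = (0, 0, 1), θ = 276°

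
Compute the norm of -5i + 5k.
√50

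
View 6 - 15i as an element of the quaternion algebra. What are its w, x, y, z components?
6 - 15i + 0j + 0k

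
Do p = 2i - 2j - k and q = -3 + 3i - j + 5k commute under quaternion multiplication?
No: pq = -3 - 17i - 7j + 7k ≠ -3 + 5i + 19j - k = qp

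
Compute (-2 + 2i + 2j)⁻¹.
-0.1667 - 0.1667i - 0.1667j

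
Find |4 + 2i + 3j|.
√29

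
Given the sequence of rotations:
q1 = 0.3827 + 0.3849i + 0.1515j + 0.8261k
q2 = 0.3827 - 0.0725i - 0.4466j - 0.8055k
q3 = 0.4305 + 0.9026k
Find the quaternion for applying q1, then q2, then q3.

q2 · q1 = 0.9074 - 0.1273i - 0.3631j + 0.1688k
q3 · q2 · q1 = 0.2383 + 0.2729i - 0.2712j + 0.8917k
0.2383 + 0.2729i - 0.2712j + 0.8917k


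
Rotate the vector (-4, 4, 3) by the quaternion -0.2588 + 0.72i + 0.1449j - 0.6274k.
(-4.083, -4.857, 0.859)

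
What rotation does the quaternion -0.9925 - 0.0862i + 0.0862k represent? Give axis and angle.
axis = (-√2/2, 0, √2/2), θ = 346°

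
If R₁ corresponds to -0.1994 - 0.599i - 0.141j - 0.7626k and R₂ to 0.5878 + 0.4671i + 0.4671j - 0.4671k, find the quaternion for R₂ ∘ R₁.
-0.1278 - 0.8673i + 0.46j - 0.1412k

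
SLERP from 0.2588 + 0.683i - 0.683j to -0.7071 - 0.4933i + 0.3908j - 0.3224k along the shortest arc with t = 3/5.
0.5554 + 0.6016i - 0.537j + 0.203k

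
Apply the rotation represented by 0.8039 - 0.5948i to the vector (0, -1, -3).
(0, -3.161, 0.079)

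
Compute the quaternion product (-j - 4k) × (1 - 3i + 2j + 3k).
14 + 5i + 11j - 7k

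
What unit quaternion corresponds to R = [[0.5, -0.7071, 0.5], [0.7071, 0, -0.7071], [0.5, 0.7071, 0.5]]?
0.7071 + 0.5i + 0.5k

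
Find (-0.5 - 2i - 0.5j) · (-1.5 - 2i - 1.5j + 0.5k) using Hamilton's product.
-4 + 3.75i + 2.5j + 1.75k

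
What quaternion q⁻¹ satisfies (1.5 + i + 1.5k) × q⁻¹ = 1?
0.2727 - 0.1818i - 0.2727k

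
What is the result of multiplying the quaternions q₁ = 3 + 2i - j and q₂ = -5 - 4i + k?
-7 - 23i + 3j - k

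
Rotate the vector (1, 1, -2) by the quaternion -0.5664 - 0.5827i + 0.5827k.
(2.339, 0.302, -0.661)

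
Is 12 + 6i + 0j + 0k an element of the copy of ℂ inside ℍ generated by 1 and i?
Yes. The quaternion 12 + 6i has j- and k-coefficients y = z = 0, so it lies in the complex subalgebra spanned by 1 and i.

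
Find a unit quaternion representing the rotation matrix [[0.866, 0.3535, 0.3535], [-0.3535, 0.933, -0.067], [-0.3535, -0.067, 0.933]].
0.9659 + 0.183j - 0.183k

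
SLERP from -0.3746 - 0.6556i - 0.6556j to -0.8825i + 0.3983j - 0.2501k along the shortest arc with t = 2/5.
-0.2689 - 0.916i - 0.2695j - 0.1262k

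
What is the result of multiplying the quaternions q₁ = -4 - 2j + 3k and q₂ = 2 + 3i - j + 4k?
-22 - 17i + 9j - 4k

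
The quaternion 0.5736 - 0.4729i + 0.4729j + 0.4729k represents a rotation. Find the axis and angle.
axis = (-√3/3, √3/3, √3/3), θ = 110°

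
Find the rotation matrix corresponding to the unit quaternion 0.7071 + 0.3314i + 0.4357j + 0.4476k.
[[0.2196, -0.3442, 0.9128], [0.9218, 0.3797, -0.0786], [-0.3195, 0.8587, 0.4007]]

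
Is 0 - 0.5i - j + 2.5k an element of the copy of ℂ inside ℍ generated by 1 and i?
No. The quaternion -0.5i - j + 2.5k has j-coefficient y = -1 and k-coefficient z = 2.5, not both zero, so it does not lie in the complex subalgebra spanned by 1 and i.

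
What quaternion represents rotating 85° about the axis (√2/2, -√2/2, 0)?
0.7373 + 0.4777i - 0.4777j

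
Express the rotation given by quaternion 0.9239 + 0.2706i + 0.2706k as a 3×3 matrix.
[[0.8536, -0.5, 0.1464], [0.5, 0.7071, -0.5], [0.1464, 0.5, 0.8536]]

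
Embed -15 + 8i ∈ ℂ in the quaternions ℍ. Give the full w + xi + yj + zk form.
-15 + 8i + 0j + 0k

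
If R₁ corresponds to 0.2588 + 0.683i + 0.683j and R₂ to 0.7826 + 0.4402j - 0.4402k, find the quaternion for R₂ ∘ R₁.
-0.0981 + 0.8352i + 0.3478j - 0.4146k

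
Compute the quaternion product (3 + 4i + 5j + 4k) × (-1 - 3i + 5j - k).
-12 - 38i + 2j + 28k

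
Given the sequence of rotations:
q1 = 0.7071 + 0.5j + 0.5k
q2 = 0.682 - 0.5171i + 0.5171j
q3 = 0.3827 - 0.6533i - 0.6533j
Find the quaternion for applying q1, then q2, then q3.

q2 · q1 = 0.2237 - 0.1071i + 0.9652j + 0.0824k
q3 · q2 · q1 = 0.6462 - 0.241i + 0.2771j - 0.669k
0.6462 - 0.241i + 0.2771j - 0.669k


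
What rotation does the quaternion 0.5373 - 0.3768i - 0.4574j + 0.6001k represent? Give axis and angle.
axis = (-0.4468, -0.5423, 0.7115), θ = 115°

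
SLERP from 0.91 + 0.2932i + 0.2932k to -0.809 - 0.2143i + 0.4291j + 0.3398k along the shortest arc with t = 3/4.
0.8883 + 0.2497i - 0.3376j - 0.1862k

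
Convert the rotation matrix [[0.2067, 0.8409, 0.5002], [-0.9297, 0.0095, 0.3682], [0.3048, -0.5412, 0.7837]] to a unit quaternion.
0.7071 - 0.3215i + 0.0691j - 0.626k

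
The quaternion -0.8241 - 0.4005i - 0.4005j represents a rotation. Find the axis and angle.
axis = (-√2/2, -√2/2, 0), θ = 291°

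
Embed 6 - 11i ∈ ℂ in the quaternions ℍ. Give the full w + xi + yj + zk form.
6 - 11i + 0j + 0k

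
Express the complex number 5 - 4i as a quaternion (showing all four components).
5 - 4i + 0j + 0k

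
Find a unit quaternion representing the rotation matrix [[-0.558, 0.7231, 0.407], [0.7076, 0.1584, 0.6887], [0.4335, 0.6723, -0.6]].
-0.0087 + 0.47i + 0.761j + 0.4471k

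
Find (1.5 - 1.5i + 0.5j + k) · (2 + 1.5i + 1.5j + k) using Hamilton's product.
3.5 - 1.75i + 6.25j + 0.5k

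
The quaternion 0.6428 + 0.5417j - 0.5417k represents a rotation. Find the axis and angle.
axis = (0, √2/2, -√2/2), θ = 100°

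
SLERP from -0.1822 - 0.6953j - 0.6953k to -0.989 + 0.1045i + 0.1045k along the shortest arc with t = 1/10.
-0.3224 + 0.0153i - 0.6769j - 0.6616k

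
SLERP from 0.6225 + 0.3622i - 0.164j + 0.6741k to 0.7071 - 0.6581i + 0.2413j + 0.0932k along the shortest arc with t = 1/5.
0.7547 + 0.1476i - 0.0823j + 0.634k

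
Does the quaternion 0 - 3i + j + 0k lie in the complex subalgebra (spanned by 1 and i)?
No. The quaternion -3i + j has j-coefficient y = 1 and k-coefficient z = 0, not both zero, so it does not lie in the complex subalgebra spanned by 1 and i.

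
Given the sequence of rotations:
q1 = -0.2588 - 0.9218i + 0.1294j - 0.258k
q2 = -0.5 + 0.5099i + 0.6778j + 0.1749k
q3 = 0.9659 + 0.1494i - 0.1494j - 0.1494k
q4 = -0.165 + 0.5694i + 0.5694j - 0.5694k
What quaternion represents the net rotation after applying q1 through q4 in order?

q2 · q1 = 0.5568 + 0.1314i - 0.2698j + 0.7745k
q3 · q2 · q1 = 0.5936 + 0.0541i - 0.4791j + 0.6442k
q4 · q3 · q2 · q1 = 0.5109 + 0.4231i + 0.0194j - 0.7479k
0.5109 + 0.4231i + 0.0194j - 0.7479k


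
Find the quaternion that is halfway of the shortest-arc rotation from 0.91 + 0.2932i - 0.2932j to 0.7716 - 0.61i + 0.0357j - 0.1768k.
0.9667 - 0.1821i - 0.148j - 0.1016k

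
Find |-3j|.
3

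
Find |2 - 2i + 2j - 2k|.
4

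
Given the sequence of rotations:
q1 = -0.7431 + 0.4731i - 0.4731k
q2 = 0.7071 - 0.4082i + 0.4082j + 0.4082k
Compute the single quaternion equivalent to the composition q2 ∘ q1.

q2 · q1 = -0.1392 + 0.4447i - 0.3033j - 0.831k
-0.1392 + 0.4447i - 0.3033j - 0.831k


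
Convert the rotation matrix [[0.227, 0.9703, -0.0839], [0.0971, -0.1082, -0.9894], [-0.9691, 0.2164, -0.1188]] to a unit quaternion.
0.5 + 0.6029i + 0.4426j - 0.4366k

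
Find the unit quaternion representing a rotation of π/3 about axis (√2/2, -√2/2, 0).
0.866 + 0.3536i - 0.3536j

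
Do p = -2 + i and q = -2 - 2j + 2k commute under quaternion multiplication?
No: pq = 4 - 2i + 2j - 6k ≠ 4 - 2i + 6j - 2k = qp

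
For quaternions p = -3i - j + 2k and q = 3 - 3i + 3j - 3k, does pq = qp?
No: pq = -12i - 18j - 6k ≠ -6i + 12j + 18k = qp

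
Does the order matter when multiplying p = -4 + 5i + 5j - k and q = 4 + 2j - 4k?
Yes: pq = -30 + 2i + 32j + 22k ≠ -30 + 38i - 8j + 2k = qp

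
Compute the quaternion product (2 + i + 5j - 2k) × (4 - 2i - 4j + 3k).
36 + 7i + 13j + 4k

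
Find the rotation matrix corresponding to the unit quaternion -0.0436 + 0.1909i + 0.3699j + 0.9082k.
[[-0.9233, 0.2204, 0.3145], [0.062, -0.7225, 0.6885], [0.379, 0.6552, 0.6535]]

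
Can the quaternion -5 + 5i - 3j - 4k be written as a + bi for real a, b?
No. The quaternion -5 + 5i - 3j - 4k has j-coefficient y = -3 and k-coefficient z = -4, not both zero, so it does not lie in the complex subalgebra spanned by 1 and i.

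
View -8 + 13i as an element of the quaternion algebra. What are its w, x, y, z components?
-8 + 13i + 0j + 0k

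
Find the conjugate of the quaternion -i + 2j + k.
i - 2j - k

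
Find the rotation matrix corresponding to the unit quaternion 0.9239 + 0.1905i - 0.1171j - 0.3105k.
[[0.7798, 0.5291, -0.3347], [-0.6184, 0.7346, -0.2793], [0.0981, 0.4247, 0.9]]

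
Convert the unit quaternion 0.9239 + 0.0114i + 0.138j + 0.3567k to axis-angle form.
axis = (0.0298, 0.3607, 0.9322), θ = π/4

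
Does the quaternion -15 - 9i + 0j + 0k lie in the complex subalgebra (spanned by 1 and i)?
Yes. The quaternion -15 - 9i has j- and k-coefficients y = z = 0, so it lies in the complex subalgebra spanned by 1 and i.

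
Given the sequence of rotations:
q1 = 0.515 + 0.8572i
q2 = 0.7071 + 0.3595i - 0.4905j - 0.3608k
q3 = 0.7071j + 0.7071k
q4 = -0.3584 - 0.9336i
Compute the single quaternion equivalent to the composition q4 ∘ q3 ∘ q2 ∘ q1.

q2 · q1 = 0.056 + 0.7913i - 0.5619j + 0.2346k
q3 · q2 · q1 = 0.2314 + 0.5632i + 0.5991j - 0.5199k
q4 · q3 · q2 · q1 = 0.4429 - 0.4179i - 0.7001j - 0.373k
0.4429 - 0.4179i - 0.7001j - 0.373k


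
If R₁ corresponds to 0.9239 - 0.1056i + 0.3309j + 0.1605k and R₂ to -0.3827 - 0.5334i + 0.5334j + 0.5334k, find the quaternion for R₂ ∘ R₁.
-0.672 - 0.5433i + 0.3955j + 0.3112k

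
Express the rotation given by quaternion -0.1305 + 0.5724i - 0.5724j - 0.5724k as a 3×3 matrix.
[[-0.3106, -0.8047, -0.5059], [-0.5059, -0.3106, 0.8047], [-0.8047, 0.5059, -0.3106]]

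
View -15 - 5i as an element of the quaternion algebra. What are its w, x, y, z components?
-15 - 5i + 0j + 0k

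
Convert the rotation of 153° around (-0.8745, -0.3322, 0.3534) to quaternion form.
0.2334 - 0.8503i - 0.323j + 0.3436k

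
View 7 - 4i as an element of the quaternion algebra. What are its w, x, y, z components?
7 - 4i + 0j + 0k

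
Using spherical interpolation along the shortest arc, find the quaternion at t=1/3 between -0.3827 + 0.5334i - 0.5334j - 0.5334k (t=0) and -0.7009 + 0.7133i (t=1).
-0.536 + 0.6486i - 0.3821j - 0.3821k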